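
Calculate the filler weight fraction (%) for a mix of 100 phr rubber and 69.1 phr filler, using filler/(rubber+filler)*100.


Filler % = filler / (rubber + filler) * 100
= 69.1 / (100 + 69.1) * 100
= 69.1 / 169.1 * 100
= 40.86%

40.86%


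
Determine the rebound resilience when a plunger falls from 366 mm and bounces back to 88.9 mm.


Resilience = h_rebound / h_drop * 100
= 88.9 / 366 * 100
= 24.3%

24.3%


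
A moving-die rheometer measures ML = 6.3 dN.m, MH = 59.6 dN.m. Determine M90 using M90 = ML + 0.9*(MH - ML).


M90 = ML + 0.9 * (MH - ML)
M90 = 6.3 + 0.9 * (59.6 - 6.3)
M90 = 6.3 + 0.9 * 53.3
M90 = 54.27 dN.m

54.27 dN.m


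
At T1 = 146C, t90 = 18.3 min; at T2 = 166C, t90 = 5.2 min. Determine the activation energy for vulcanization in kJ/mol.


T1 = 419.15 K, T2 = 439.15 K
1/T1 - 1/T2 = 1.0865e-04
ln(t1/t2) = ln(18.3/5.2) = 1.2582
Ea = 8.314 * 1.2582 / 1.0865e-04 = 96277.9224 J/mol
Ea = 96.28 kJ/mol

96.28 kJ/mol


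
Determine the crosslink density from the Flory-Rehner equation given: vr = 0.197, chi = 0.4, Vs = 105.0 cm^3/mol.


ln(1 - vr) = ln(1 - 0.197) = -0.2194
Numerator = -((-0.2194) + 0.197 + 0.4 * 0.197^2) = 0.0069
Denominator = 105.0 * (0.197^(1/3) - 0.197/2) = 50.7533
nu = 0.0069 / 50.7533 = 1.3550e-04 mol/cm^3

1.3550e-04 mol/cm^3


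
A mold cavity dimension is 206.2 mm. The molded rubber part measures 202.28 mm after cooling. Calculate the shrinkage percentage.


Shrinkage = (mold - part) / mold * 100
= (206.2 - 202.28) / 206.2 * 100
= 3.92 / 206.2 * 100
= 1.9%

1.9%


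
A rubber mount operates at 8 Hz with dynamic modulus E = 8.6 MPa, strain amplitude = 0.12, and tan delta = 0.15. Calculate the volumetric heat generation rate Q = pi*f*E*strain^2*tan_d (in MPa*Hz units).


Q = pi * f * E * strain^2 * tan_d
= pi * 8 * 8.6 * 0.12^2 * 0.15
= pi * 8 * 8.6 * 0.0144 * 0.15
= 0.4669

Q = 0.4669


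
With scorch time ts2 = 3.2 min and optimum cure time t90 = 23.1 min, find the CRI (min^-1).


CRI = 100 / (t90 - ts2)
= 100 / (23.1 - 3.2)
= 100 / 19.9
= 5.03 min^-1

5.03 min^-1


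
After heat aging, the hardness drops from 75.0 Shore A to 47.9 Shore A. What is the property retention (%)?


Retention = aged / original * 100
= 47.9 / 75.0 * 100
= 63.9%

63.9%


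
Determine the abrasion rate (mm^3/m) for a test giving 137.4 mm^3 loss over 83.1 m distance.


Rate = volume_loss / distance
= 137.4 / 83.1
= 1.653 mm^3/m

1.653 mm^3/m


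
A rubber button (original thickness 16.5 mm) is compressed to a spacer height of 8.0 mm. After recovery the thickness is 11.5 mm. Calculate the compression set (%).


CS = (t0 - recovered) / (t0 - ts) * 100
= (16.5 - 11.5) / (16.5 - 8.0) * 100
= 5.0 / 8.5 * 100
= 58.8%

58.8%


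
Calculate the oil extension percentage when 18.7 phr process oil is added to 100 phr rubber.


Oil % = oil / (100 + oil) * 100
= 18.7 / (100 + 18.7) * 100
= 18.7 / 118.7 * 100
= 15.75%

15.75%


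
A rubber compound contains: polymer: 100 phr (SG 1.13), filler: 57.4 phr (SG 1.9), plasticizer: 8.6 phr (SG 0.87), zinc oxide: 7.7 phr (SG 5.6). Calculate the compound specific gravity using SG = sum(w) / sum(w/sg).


Sum of weights = 173.7
Volume contributions:
  polymer: 100/1.13 = 88.4956
  filler: 57.4/1.9 = 30.2105
  plasticizer: 8.6/0.87 = 9.8851
  zinc oxide: 7.7/5.6 = 1.3750
Sum of volumes = 129.9662
SG = 173.7 / 129.9662 = 1.337

SG = 1.337


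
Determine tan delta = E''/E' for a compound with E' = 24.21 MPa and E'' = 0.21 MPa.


tan delta = E'' / E'
= 0.21 / 24.21
= 0.0087

tan delta = 0.0087


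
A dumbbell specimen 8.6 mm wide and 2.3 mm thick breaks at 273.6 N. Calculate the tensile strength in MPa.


Area = width * thickness = 8.6 * 2.3 = 19.78 mm^2
TS = force / area = 273.6 / 19.78 = 13.83 MPa

13.83 MPa


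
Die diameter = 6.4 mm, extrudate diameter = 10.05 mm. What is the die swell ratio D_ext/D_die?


Die swell ratio = D_extrudate / D_die
= 10.05 / 6.4
= 1.57

Die swell = 1.57


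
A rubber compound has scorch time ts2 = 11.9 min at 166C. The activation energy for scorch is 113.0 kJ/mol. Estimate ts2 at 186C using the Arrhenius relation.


Convert temperatures: T1 = 166 + 273.15 = 439.15 K, T2 = 186 + 273.15 = 459.15 K
ts2_new = 11.9 * exp(113000 / 8.314 * (1/459.15 - 1/439.15))
1/T2 - 1/T1 = -9.9189e-05
ts2_new = 3.09 min

3.09 min


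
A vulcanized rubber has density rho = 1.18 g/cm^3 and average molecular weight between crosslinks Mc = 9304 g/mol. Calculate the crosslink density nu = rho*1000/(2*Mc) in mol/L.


nu = rho * 1000 / (2 * Mc)
nu = 1.18 * 1000 / (2 * 9304)
nu = 1180.0 / 18608
nu = 0.0634 mol/L

0.0634 mol/L


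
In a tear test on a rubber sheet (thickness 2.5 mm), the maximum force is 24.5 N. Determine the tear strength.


Tear strength = force / thickness
= 24.5 / 2.5
= 9.8 N/mm

9.8 N/mm


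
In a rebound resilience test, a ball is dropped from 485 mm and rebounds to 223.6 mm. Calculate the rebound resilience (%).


Resilience = h_rebound / h_drop * 100
= 223.6 / 485 * 100
= 46.1%

46.1%


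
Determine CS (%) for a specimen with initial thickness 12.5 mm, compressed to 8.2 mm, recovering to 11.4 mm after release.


CS = (t0 - recovered) / (t0 - ts) * 100
= (12.5 - 11.4) / (12.5 - 8.2) * 100
= 1.1 / 4.3 * 100
= 25.6%

25.6%


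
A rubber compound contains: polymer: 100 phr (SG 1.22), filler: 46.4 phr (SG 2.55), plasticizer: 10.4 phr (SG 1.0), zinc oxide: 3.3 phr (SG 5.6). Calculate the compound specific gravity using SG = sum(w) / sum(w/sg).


Sum of weights = 160.1
Volume contributions:
  polymer: 100/1.22 = 81.9672
  filler: 46.4/2.55 = 18.1961
  plasticizer: 10.4/1.0 = 10.4000
  zinc oxide: 3.3/5.6 = 0.5893
Sum of volumes = 111.1526
SG = 160.1 / 111.1526 = 1.44

SG = 1.44


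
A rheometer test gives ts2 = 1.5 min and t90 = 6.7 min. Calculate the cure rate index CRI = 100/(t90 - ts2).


CRI = 100 / (t90 - ts2)
= 100 / (6.7 - 1.5)
= 100 / 5.2
= 19.23 min^-1

19.23 min^-1


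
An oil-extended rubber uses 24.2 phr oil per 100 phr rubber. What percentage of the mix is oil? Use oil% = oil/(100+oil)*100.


Oil % = oil / (100 + oil) * 100
= 24.2 / (100 + 24.2) * 100
= 24.2 / 124.2 * 100
= 19.48%

19.48%


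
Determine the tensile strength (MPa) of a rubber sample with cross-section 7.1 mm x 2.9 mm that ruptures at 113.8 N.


Area = width * thickness = 7.1 * 2.9 = 20.59 mm^2
TS = force / area = 113.8 / 20.59 = 5.53 MPa

5.53 MPa


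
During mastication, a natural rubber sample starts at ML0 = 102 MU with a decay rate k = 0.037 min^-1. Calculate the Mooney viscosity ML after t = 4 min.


ML = ML0 * exp(-k * t)
ML = 102 * exp(-0.037 * 4)
ML = 102 * 0.8624
ML = 87.97 MU

87.97 MU


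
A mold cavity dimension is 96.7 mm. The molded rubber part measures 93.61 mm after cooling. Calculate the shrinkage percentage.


Shrinkage = (mold - part) / mold * 100
= (96.7 - 93.61) / 96.7 * 100
= 3.09 / 96.7 * 100
= 3.2%

3.2%


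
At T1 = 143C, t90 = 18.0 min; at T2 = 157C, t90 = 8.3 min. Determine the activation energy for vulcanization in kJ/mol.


T1 = 416.15 K, T2 = 430.15 K
1/T1 - 1/T2 = 7.8209e-05
ln(t1/t2) = ln(18.0/8.3) = 0.7741
Ea = 8.314 * 0.7741 / 7.8209e-05 = 82292.0708 J/mol
Ea = 82.29 kJ/mol

82.29 kJ/mol


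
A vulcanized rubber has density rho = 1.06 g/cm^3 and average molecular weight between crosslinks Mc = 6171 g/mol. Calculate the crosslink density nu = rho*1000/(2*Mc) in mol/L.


nu = rho * 1000 / (2 * Mc)
nu = 1.06 * 1000 / (2 * 6171)
nu = 1060.0 / 12342
nu = 0.0859 mol/L

0.0859 mol/L


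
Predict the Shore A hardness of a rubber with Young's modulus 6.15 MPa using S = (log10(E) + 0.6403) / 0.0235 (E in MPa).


log10(E) = 0.0235*S - 0.6403  =>  S = (log10(E) + 0.6403) / 0.0235
log10(6.15) = 0.788875
S = (0.788875 + 0.6403) / 0.0235 = 1.429175 / 0.0235
S = 60.8

Shore A = 60.8


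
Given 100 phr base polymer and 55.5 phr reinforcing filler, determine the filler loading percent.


Filler % = filler / (rubber + filler) * 100
= 55.5 / (100 + 55.5) * 100
= 55.5 / 155.5 * 100
= 35.69%

35.69%


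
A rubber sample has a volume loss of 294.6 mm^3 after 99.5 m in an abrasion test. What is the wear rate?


Rate = volume_loss / distance
= 294.6 / 99.5
= 2.961 mm^3/m

2.961 mm^3/m


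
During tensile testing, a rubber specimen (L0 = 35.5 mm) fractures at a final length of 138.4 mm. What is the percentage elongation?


Elongation = (Lf - L0) / L0 * 100
= (138.4 - 35.5) / 35.5 * 100
= 102.9 / 35.5 * 100
= 289.9%

289.9%


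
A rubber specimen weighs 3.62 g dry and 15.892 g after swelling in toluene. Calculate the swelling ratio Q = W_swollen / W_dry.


Q = W_swollen / W_dry
Q = 15.892 / 3.62
Q = 4.39

Q = 4.39


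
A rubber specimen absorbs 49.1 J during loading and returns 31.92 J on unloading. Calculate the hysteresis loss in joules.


Hysteresis loss = loading - unloading
= 49.1 - 31.92
= 17.18 J

17.18 J


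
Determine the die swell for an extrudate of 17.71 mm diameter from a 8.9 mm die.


Die swell ratio = D_extrudate / D_die
= 17.71 / 8.9
= 1.99

Die swell = 1.99


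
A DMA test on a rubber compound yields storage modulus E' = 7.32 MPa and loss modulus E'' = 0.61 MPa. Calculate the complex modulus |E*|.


|E*| = sqrt(E'^2 + E''^2)
= sqrt(7.32^2 + 0.61^2)
= sqrt(53.5824 + 0.3721)
= 7.345 MPa

7.345 MPa


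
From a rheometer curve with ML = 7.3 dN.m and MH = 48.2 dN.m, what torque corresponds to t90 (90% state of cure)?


M90 = ML + 0.9 * (MH - ML)
M90 = 7.3 + 0.9 * (48.2 - 7.3)
M90 = 7.3 + 0.9 * 40.9
M90 = 44.11 dN.m

44.11 dN.m


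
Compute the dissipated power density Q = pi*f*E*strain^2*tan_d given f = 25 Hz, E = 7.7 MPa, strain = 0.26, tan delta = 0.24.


Q = pi * f * E * strain^2 * tan_d
= pi * 25 * 7.7 * 0.26^2 * 0.24
= pi * 25 * 7.7 * 0.0676 * 0.24
= 9.8116

Q = 9.8116


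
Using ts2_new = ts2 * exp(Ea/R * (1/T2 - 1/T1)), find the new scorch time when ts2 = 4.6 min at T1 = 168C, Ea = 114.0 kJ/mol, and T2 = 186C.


Convert temperatures: T1 = 168 + 273.15 = 441.15 K, T2 = 186 + 273.15 = 459.15 K
ts2_new = 4.6 * exp(114000 / 8.314 * (1/459.15 - 1/441.15))
1/T2 - 1/T1 = -8.8865e-05
ts2_new = 1.36 min

1.36 min


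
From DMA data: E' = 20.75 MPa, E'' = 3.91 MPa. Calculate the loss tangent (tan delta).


tan delta = E'' / E'
= 3.91 / 20.75
= 0.1884

tan delta = 0.1884


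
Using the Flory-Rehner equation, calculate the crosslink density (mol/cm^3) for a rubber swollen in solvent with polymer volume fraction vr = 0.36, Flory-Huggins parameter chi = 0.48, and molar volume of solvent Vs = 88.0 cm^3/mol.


ln(1 - vr) = ln(1 - 0.36) = -0.4463
Numerator = -((-0.4463) + 0.36 + 0.48 * 0.36^2) = 0.0241
Denominator = 88.0 * (0.36^(1/3) - 0.36/2) = 46.7613
nu = 0.0241 / 46.7613 = 5.1494e-04 mol/cm^3

5.1494e-04 mol/cm^3


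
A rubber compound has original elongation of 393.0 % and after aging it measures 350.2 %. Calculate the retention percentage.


Retention = aged / original * 100
= 350.2 / 393.0 * 100
= 89.1%

89.1%


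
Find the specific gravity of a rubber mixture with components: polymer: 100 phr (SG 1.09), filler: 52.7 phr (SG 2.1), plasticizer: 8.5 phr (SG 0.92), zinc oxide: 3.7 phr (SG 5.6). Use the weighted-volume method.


Sum of weights = 164.9
Volume contributions:
  polymer: 100/1.09 = 91.7431
  filler: 52.7/2.1 = 25.0952
  plasticizer: 8.5/0.92 = 9.2391
  zinc oxide: 3.7/5.6 = 0.6607
Sum of volumes = 126.7382
SG = 164.9 / 126.7382 = 1.301

SG = 1.301


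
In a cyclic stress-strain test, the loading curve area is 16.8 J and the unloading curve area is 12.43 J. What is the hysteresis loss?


Hysteresis loss = loading - unloading
= 16.8 - 12.43
= 4.37 J

4.37 J


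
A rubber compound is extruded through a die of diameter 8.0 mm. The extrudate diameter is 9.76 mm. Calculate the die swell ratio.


Die swell ratio = D_extrudate / D_die
= 9.76 / 8.0
= 1.22

Die swell = 1.22


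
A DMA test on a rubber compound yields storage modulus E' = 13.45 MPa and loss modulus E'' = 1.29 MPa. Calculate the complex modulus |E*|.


|E*| = sqrt(E'^2 + E''^2)
= sqrt(13.45^2 + 1.29^2)
= sqrt(180.9025 + 1.6641)
= 13.512 MPa

13.512 MPa


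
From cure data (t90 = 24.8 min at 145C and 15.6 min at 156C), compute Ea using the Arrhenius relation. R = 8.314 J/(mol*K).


T1 = 418.15 K, T2 = 429.15 K
1/T1 - 1/T2 = 6.1299e-05
ln(t1/t2) = ln(24.8/15.6) = 0.4636
Ea = 8.314 * 0.4636 / 6.1299e-05 = 62874.7747 J/mol
Ea = 62.87 kJ/mol

62.87 kJ/mol


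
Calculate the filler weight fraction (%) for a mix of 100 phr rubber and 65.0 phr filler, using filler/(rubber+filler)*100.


Filler % = filler / (rubber + filler) * 100
= 65.0 / (100 + 65.0) * 100
= 65.0 / 165.0 * 100
= 39.39%

39.39%


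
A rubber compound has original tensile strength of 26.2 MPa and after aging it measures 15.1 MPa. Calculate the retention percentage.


Retention = aged / original * 100
= 15.1 / 26.2 * 100
= 57.6%

57.6%


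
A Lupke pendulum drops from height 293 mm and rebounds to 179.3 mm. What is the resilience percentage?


Resilience = h_rebound / h_drop * 100
= 179.3 / 293 * 100
= 61.2%

61.2%


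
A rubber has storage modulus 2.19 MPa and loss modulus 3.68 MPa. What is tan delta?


tan delta = E'' / E'
= 3.68 / 2.19
= 1.6804

tan delta = 1.6804


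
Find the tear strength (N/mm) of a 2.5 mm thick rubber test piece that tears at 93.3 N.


Tear strength = force / thickness
= 93.3 / 2.5
= 37.32 N/mm

37.32 N/mm


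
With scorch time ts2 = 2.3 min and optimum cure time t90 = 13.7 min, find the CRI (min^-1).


CRI = 100 / (t90 - ts2)
= 100 / (13.7 - 2.3)
= 100 / 11.4
= 8.77 min^-1

8.77 min^-1


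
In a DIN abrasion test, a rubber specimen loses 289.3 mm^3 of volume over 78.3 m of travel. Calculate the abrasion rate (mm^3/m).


Rate = volume_loss / distance
= 289.3 / 78.3
= 3.695 mm^3/m

3.695 mm^3/m


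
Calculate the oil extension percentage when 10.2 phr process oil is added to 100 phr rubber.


Oil % = oil / (100 + oil) * 100
= 10.2 / (100 + 10.2) * 100
= 10.2 / 110.2 * 100
= 9.26%

9.26%


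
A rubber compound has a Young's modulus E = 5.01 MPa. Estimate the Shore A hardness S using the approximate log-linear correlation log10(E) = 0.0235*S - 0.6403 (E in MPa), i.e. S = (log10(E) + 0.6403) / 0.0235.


log10(E) = 0.0235*S - 0.6403  =>  S = (log10(E) + 0.6403) / 0.0235
log10(5.01) = 0.699838
S = (0.699838 + 0.6403) / 0.0235 = 1.340138 / 0.0235
S = 57.0

Shore A = 57.0


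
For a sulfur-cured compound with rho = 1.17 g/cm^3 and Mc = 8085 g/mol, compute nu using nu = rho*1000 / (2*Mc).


nu = rho * 1000 / (2 * Mc)
nu = 1.17 * 1000 / (2 * 8085)
nu = 1170.0 / 16170
nu = 0.0724 mol/L

0.0724 mol/L


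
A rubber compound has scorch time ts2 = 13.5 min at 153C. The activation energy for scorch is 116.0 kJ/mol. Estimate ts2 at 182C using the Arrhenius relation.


Convert temperatures: T1 = 153 + 273.15 = 426.15 K, T2 = 182 + 273.15 = 455.15 K
ts2_new = 13.5 * exp(116000 / 8.314 * (1/455.15 - 1/426.15))
1/T2 - 1/T1 = -1.4951e-04
ts2_new = 1.68 min

1.68 min


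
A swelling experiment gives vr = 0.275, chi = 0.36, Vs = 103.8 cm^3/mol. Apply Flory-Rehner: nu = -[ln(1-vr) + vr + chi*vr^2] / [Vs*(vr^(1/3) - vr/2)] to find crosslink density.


ln(1 - vr) = ln(1 - 0.275) = -0.3216
Numerator = -((-0.3216) + 0.275 + 0.36 * 0.275^2) = 0.0194
Denominator = 103.8 * (0.275^(1/3) - 0.275/2) = 53.2282
nu = 0.0194 / 53.2282 = 3.6369e-04 mol/cm^3

3.6369e-04 mol/cm^3


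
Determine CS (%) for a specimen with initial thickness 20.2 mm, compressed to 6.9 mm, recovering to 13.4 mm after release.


CS = (t0 - recovered) / (t0 - ts) * 100
= (20.2 - 13.4) / (20.2 - 6.9) * 100
= 6.8 / 13.3 * 100
= 51.1%

51.1%


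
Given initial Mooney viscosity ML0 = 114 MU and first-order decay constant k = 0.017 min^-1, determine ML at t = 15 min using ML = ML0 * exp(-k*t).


ML = ML0 * exp(-k * t)
ML = 114 * exp(-0.017 * 15)
ML = 114 * 0.7749
ML = 88.34 MU

88.34 MU


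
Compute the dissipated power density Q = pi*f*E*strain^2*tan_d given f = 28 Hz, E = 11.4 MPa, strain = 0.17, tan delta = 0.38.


Q = pi * f * E * strain^2 * tan_d
= pi * 28 * 11.4 * 0.17^2 * 0.38
= pi * 28 * 11.4 * 0.0289 * 0.38
= 11.0127

Q = 11.0127


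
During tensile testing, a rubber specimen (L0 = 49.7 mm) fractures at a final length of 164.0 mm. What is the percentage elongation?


Elongation = (Lf - L0) / L0 * 100
= (164.0 - 49.7) / 49.7 * 100
= 114.3 / 49.7 * 100
= 230.0%

230.0%


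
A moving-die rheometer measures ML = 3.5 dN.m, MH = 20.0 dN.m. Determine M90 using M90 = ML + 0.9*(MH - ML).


M90 = ML + 0.9 * (MH - ML)
M90 = 3.5 + 0.9 * (20.0 - 3.5)
M90 = 3.5 + 0.9 * 16.5
M90 = 18.35 dN.m

18.35 dN.m


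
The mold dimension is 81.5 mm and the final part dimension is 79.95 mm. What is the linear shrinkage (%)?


Shrinkage = (mold - part) / mold * 100
= (81.5 - 79.95) / 81.5 * 100
= 1.55 / 81.5 * 100
= 1.9%

1.9%


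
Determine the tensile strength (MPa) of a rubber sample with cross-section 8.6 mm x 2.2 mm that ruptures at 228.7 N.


Area = width * thickness = 8.6 * 2.2 = 18.92 mm^2
TS = force / area = 228.7 / 18.92 = 12.09 MPa

12.09 MPa


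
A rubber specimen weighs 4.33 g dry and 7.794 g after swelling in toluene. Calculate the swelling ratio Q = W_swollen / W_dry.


Q = W_swollen / W_dry
Q = 7.794 / 4.33
Q = 1.8

Q = 1.8


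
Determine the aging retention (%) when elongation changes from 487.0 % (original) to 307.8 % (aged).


Retention = aged / original * 100
= 307.8 / 487.0 * 100
= 63.2%

63.2%


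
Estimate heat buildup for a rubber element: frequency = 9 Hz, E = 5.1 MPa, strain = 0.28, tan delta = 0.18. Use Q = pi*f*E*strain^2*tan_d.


Q = pi * f * E * strain^2 * tan_d
= pi * 9 * 5.1 * 0.28^2 * 0.18
= pi * 9 * 5.1 * 0.0784 * 0.18
= 2.0349

Q = 2.0349


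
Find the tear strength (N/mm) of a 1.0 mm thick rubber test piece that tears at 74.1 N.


Tear strength = force / thickness
= 74.1 / 1.0
= 74.1 N/mm

74.1 N/mm


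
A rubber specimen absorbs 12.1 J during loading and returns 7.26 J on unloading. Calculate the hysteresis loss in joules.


Hysteresis loss = loading - unloading
= 12.1 - 7.26
= 4.84 J

4.84 J


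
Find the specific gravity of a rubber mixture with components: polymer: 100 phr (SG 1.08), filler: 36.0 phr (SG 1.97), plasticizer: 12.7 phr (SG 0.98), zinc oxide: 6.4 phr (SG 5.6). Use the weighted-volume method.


Sum of weights = 155.1
Volume contributions:
  polymer: 100/1.08 = 92.5926
  filler: 36.0/1.97 = 18.2741
  plasticizer: 12.7/0.98 = 12.9592
  zinc oxide: 6.4/5.6 = 1.1429
Sum of volumes = 124.9687
SG = 155.1 / 124.9687 = 1.241

SG = 1.241


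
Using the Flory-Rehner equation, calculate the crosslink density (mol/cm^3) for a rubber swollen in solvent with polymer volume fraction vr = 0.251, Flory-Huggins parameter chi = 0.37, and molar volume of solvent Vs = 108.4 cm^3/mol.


ln(1 - vr) = ln(1 - 0.251) = -0.2890
Numerator = -((-0.2890) + 0.251 + 0.37 * 0.251^2) = 0.0147
Denominator = 108.4 * (0.251^(1/3) - 0.251/2) = 54.7745
nu = 0.0147 / 54.7745 = 2.6848e-04 mol/cm^3

2.6848e-04 mol/cm^3


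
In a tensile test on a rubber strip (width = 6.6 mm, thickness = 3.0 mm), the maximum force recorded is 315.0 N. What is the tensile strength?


Area = width * thickness = 6.6 * 3.0 = 19.8 mm^2
TS = force / area = 315.0 / 19.8 = 15.91 MPa

15.91 MPa


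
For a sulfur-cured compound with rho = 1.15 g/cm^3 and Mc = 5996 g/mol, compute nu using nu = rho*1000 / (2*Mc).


nu = rho * 1000 / (2 * Mc)
nu = 1.15 * 1000 / (2 * 5996)
nu = 1150.0 / 11992
nu = 0.0959 mol/L

0.0959 mol/L


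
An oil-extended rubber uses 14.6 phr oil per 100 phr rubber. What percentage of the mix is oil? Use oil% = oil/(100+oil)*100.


Oil % = oil / (100 + oil) * 100
= 14.6 / (100 + 14.6) * 100
= 14.6 / 114.6 * 100
= 12.74%

12.74%


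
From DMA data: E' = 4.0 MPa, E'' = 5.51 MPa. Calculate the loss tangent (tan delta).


tan delta = E'' / E'
= 5.51 / 4.0
= 1.3775

tan delta = 1.3775


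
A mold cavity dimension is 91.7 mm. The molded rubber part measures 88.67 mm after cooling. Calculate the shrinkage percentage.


Shrinkage = (mold - part) / mold * 100
= (91.7 - 88.67) / 91.7 * 100
= 3.03 / 91.7 * 100
= 3.3%

3.3%


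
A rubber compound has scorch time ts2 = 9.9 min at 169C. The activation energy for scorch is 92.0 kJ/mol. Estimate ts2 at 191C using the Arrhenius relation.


Convert temperatures: T1 = 169 + 273.15 = 442.15 K, T2 = 191 + 273.15 = 464.15 K
ts2_new = 9.9 * exp(92000 / 8.314 * (1/464.15 - 1/442.15))
1/T2 - 1/T1 = -1.0720e-04
ts2_new = 3.02 min

3.02 min


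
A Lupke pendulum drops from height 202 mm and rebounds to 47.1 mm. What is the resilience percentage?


Resilience = h_rebound / h_drop * 100
= 47.1 / 202 * 100
= 23.3%

23.3%


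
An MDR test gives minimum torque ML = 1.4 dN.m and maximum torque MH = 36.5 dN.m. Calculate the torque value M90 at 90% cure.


M90 = ML + 0.9 * (MH - ML)
M90 = 1.4 + 0.9 * (36.5 - 1.4)
M90 = 1.4 + 0.9 * 35.1
M90 = 32.99 dN.m

32.99 dN.m


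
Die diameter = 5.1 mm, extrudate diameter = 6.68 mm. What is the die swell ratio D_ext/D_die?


Die swell ratio = D_extrudate / D_die
= 6.68 / 5.1
= 1.31

Die swell = 1.31


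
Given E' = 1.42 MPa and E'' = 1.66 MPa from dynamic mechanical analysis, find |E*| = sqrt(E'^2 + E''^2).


|E*| = sqrt(E'^2 + E''^2)
= sqrt(1.42^2 + 1.66^2)
= sqrt(2.0164 + 2.7556)
= 2.184 MPa

2.184 MPa


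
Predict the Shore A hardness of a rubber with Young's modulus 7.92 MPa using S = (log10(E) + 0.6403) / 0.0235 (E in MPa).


log10(E) = 0.0235*S - 0.6403  =>  S = (log10(E) + 0.6403) / 0.0235
log10(7.92) = 0.898725
S = (0.898725 + 0.6403) / 0.0235 = 1.539025 / 0.0235
S = 65.5

Shore A = 65.5


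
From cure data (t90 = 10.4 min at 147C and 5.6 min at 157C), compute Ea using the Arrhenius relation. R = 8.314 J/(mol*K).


T1 = 420.15 K, T2 = 430.15 K
1/T1 - 1/T2 = 5.5332e-05
ln(t1/t2) = ln(10.4/5.6) = 0.6190
Ea = 8.314 * 0.6190 / 5.5332e-05 = 93014.8890 J/mol
Ea = 93.01 kJ/mol

93.01 kJ/mol


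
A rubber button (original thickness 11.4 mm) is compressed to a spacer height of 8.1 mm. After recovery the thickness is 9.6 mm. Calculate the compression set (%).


CS = (t0 - recovered) / (t0 - ts) * 100
= (11.4 - 9.6) / (11.4 - 8.1) * 100
= 1.8 / 3.3 * 100
= 54.5%

54.5%


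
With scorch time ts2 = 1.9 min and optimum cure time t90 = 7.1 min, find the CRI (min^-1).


CRI = 100 / (t90 - ts2)
= 100 / (7.1 - 1.9)
= 100 / 5.2
= 19.23 min^-1

19.23 min^-1


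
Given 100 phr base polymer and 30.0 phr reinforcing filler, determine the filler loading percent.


Filler % = filler / (rubber + filler) * 100
= 30.0 / (100 + 30.0) * 100
= 30.0 / 130.0 * 100
= 23.08%

23.08%


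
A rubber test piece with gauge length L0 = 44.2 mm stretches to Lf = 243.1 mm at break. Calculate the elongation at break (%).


Elongation = (Lf - L0) / L0 * 100
= (243.1 - 44.2) / 44.2 * 100
= 198.9 / 44.2 * 100
= 450.0%

450.0%


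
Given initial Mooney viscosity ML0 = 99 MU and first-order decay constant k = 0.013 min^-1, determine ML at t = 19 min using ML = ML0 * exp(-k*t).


ML = ML0 * exp(-k * t)
ML = 99 * exp(-0.013 * 19)
ML = 99 * 0.7811
ML = 77.33 MU

77.33 MU


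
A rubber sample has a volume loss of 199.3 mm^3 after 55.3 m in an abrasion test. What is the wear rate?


Rate = volume_loss / distance
= 199.3 / 55.3
= 3.604 mm^3/m

3.604 mm^3/m


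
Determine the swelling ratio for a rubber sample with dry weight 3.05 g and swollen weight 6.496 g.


Q = W_swollen / W_dry
Q = 6.496 / 3.05
Q = 2.13

Q = 2.13


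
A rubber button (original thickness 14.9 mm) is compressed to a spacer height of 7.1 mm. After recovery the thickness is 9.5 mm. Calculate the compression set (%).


CS = (t0 - recovered) / (t0 - ts) * 100
= (14.9 - 9.5) / (14.9 - 7.1) * 100
= 5.4 / 7.8 * 100
= 69.2%

69.2%


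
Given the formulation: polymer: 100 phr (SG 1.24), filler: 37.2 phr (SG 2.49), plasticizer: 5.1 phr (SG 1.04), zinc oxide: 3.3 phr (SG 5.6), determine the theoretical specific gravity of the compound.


Sum of weights = 145.6
Volume contributions:
  polymer: 100/1.24 = 80.6452
  filler: 37.2/2.49 = 14.9398
  plasticizer: 5.1/1.04 = 4.9038
  zinc oxide: 3.3/5.6 = 0.5893
Sum of volumes = 101.0781
SG = 145.6 / 101.0781 = 1.44

SG = 1.44


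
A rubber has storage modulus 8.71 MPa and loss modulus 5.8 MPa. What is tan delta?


tan delta = E'' / E'
= 5.8 / 8.71
= 0.6659

tan delta = 0.6659


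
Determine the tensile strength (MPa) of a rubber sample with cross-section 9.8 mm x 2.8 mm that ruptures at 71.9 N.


Area = width * thickness = 9.8 * 2.8 = 27.44 mm^2
TS = force / area = 71.9 / 27.44 = 2.62 MPa

2.62 MPa


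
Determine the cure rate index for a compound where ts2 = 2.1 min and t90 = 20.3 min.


CRI = 100 / (t90 - ts2)
= 100 / (20.3 - 2.1)
= 100 / 18.2
= 5.49 min^-1

5.49 min^-1


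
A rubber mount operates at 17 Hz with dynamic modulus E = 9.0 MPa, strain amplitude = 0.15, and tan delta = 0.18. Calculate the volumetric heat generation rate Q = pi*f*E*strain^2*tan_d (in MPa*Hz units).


Q = pi * f * E * strain^2 * tan_d
= pi * 17 * 9.0 * 0.15^2 * 0.18
= pi * 17 * 9.0 * 0.0225 * 0.18
= 1.9467

Q = 1.9467


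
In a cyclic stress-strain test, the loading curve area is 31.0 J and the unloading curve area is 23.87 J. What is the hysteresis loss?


Hysteresis loss = loading - unloading
= 31.0 - 23.87
= 7.13 J

7.13 J


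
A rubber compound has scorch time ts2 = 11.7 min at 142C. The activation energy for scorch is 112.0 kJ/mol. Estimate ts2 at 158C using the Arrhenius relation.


Convert temperatures: T1 = 142 + 273.15 = 415.15 K, T2 = 158 + 273.15 = 431.15 K
ts2_new = 11.7 * exp(112000 / 8.314 * (1/431.15 - 1/415.15))
1/T2 - 1/T1 = -8.9390e-05
ts2_new = 3.51 min

3.51 min


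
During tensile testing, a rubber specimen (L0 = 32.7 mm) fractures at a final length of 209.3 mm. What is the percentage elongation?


Elongation = (Lf - L0) / L0 * 100
= (209.3 - 32.7) / 32.7 * 100
= 176.6 / 32.7 * 100
= 540.1%

540.1%


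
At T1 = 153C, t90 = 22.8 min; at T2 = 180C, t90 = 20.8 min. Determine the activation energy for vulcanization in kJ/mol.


T1 = 426.15 K, T2 = 453.15 K
1/T1 - 1/T2 = 1.3982e-04
ln(t1/t2) = ln(22.8/20.8) = 0.0918
Ea = 8.314 * 0.0918 / 1.3982e-04 = 5459.2015 J/mol
Ea = 5.46 kJ/mol

5.46 kJ/mol


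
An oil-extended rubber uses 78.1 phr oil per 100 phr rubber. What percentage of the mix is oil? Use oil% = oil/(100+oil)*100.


Oil % = oil / (100 + oil) * 100
= 78.1 / (100 + 78.1) * 100
= 78.1 / 178.1 * 100
= 43.85%

43.85%


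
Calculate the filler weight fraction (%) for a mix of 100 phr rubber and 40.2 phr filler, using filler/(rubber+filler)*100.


Filler % = filler / (rubber + filler) * 100
= 40.2 / (100 + 40.2) * 100
= 40.2 / 140.2 * 100
= 28.67%

28.67%


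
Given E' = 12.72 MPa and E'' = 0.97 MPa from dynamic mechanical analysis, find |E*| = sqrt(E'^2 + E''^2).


|E*| = sqrt(E'^2 + E''^2)
= sqrt(12.72^2 + 0.97^2)
= sqrt(161.7984 + 0.9409)
= 12.757 MPa

12.757 MPa


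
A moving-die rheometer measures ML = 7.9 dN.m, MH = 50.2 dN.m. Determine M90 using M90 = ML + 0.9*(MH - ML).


M90 = ML + 0.9 * (MH - ML)
M90 = 7.9 + 0.9 * (50.2 - 7.9)
M90 = 7.9 + 0.9 * 42.3
M90 = 45.97 dN.m

45.97 dN.m


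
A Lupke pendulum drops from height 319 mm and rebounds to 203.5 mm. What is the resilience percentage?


Resilience = h_rebound / h_drop * 100
= 203.5 / 319 * 100
= 63.8%

63.8%


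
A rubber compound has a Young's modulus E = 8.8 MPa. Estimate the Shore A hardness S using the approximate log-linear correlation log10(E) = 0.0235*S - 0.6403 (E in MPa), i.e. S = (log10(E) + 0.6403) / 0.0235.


log10(E) = 0.0235*S - 0.6403  =>  S = (log10(E) + 0.6403) / 0.0235
log10(8.8) = 0.944483
S = (0.944483 + 0.6403) / 0.0235 = 1.584783 / 0.0235
S = 67.4

Shore A = 67.4


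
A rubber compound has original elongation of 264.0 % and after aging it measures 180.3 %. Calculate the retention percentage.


Retention = aged / original * 100
= 180.3 / 264.0 * 100
= 68.3%

68.3%


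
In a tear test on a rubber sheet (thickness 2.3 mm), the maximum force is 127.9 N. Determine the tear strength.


Tear strength = force / thickness
= 127.9 / 2.3
= 55.61 N/mm

55.61 N/mm


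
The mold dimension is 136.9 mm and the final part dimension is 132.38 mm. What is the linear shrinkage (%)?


Shrinkage = (mold - part) / mold * 100
= (136.9 - 132.38) / 136.9 * 100
= 4.52 / 136.9 * 100
= 3.3%

3.3%


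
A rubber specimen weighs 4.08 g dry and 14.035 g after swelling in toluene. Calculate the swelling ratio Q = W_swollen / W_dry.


Q = W_swollen / W_dry
Q = 14.035 / 4.08
Q = 3.44

Q = 3.44


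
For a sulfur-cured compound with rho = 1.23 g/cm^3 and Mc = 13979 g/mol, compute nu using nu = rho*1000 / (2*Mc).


nu = rho * 1000 / (2 * Mc)
nu = 1.23 * 1000 / (2 * 13979)
nu = 1230.0 / 27958
nu = 0.0440 mol/L

0.0440 mol/L


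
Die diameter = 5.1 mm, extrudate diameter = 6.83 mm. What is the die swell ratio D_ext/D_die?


Die swell ratio = D_extrudate / D_die
= 6.83 / 5.1
= 1.339

Die swell = 1.339


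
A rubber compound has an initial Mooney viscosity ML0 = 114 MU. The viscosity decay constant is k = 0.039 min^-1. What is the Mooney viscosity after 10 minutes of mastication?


ML = ML0 * exp(-k * t)
ML = 114 * exp(-0.039 * 10)
ML = 114 * 0.6771
ML = 77.18 MU

77.18 MU


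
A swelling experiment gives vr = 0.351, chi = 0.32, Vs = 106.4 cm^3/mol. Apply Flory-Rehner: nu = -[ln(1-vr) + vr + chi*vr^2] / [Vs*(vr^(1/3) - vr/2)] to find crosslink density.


ln(1 - vr) = ln(1 - 0.351) = -0.4323
Numerator = -((-0.4323) + 0.351 + 0.32 * 0.351^2) = 0.0419
Denominator = 106.4 * (0.351^(1/3) - 0.351/2) = 56.3814
nu = 0.0419 / 56.3814 = 7.4312e-04 mol/cm^3

7.4312e-04 mol/cm^3


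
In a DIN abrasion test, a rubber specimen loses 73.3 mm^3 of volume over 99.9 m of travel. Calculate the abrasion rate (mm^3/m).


Rate = volume_loss / distance
= 73.3 / 99.9
= 0.734 mm^3/m

0.734 mm^3/m


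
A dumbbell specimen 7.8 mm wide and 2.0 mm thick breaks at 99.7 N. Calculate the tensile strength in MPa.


Area = width * thickness = 7.8 * 2.0 = 15.6 mm^2
TS = force / area = 99.7 / 15.6 = 6.39 MPa

6.39 MPa


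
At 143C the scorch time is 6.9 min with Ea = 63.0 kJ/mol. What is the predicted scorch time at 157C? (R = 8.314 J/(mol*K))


Convert temperatures: T1 = 143 + 273.15 = 416.15 K, T2 = 157 + 273.15 = 430.15 K
ts2_new = 6.9 * exp(63000 / 8.314 * (1/430.15 - 1/416.15))
1/T2 - 1/T1 = -7.8209e-05
ts2_new = 3.81 min

3.81 min


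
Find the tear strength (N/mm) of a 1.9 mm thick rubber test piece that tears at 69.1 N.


Tear strength = force / thickness
= 69.1 / 1.9
= 36.37 N/mm

36.37 N/mm


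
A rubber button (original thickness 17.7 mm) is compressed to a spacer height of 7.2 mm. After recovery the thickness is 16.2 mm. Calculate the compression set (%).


CS = (t0 - recovered) / (t0 - ts) * 100
= (17.7 - 16.2) / (17.7 - 7.2) * 100
= 1.5 / 10.5 * 100
= 14.3%

14.3%


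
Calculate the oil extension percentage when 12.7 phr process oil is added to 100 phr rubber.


Oil % = oil / (100 + oil) * 100
= 12.7 / (100 + 12.7) * 100
= 12.7 / 112.7 * 100
= 11.27%

11.27%


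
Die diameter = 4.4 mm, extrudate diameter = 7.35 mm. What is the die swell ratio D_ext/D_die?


Die swell ratio = D_extrudate / D_die
= 7.35 / 4.4
= 1.67

Die swell = 1.67


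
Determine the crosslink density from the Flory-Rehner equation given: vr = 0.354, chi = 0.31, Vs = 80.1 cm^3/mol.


ln(1 - vr) = ln(1 - 0.354) = -0.4370
Numerator = -((-0.4370) + 0.354 + 0.31 * 0.354^2) = 0.0441
Denominator = 80.1 * (0.354^(1/3) - 0.354/2) = 42.4854
nu = 0.0441 / 42.4854 = 0.0010 mol/cm^3

0.0010 mol/cm^3


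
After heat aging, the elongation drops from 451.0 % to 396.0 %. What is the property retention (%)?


Retention = aged / original * 100
= 396.0 / 451.0 * 100
= 87.8%

87.8%


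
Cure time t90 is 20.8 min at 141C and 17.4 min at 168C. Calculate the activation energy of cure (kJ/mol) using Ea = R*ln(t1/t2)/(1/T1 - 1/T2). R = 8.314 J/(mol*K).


T1 = 414.15 K, T2 = 441.15 K
1/T1 - 1/T2 = 1.4778e-04
ln(t1/t2) = ln(20.8/17.4) = 0.1785
Ea = 8.314 * 0.1785 / 1.4778e-04 = 10041.2211 J/mol
Ea = 10.04 kJ/mol

10.04 kJ/mol


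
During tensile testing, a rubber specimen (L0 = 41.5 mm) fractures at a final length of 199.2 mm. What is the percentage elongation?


Elongation = (Lf - L0) / L0 * 100
= (199.2 - 41.5) / 41.5 * 100
= 157.7 / 41.5 * 100
= 380.0%

380.0%


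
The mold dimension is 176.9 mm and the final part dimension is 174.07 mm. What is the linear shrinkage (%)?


Shrinkage = (mold - part) / mold * 100
= (176.9 - 174.07) / 176.9 * 100
= 2.83 / 176.9 * 100
= 1.6%

1.6%


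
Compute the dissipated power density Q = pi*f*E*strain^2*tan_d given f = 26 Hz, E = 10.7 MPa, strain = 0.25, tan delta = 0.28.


Q = pi * f * E * strain^2 * tan_d
= pi * 26 * 10.7 * 0.25^2 * 0.28
= pi * 26 * 10.7 * 0.0625 * 0.28
= 15.2948

Q = 15.2948


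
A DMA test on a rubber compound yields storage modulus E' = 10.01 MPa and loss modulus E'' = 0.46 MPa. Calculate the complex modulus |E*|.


|E*| = sqrt(E'^2 + E''^2)
= sqrt(10.01^2 + 0.46^2)
= sqrt(100.2001 + 0.2116)
= 10.021 MPa

10.021 MPa


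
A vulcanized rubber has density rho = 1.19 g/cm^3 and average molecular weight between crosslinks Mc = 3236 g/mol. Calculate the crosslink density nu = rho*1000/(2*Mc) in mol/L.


nu = rho * 1000 / (2 * Mc)
nu = 1.19 * 1000 / (2 * 3236)
nu = 1190.0 / 6472
nu = 0.1839 mol/L

0.1839 mol/L


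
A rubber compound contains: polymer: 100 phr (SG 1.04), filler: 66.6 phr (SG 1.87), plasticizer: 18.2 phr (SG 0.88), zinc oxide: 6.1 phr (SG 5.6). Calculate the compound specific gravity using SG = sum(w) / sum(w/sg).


Sum of weights = 190.9
Volume contributions:
  polymer: 100/1.04 = 96.1538
  filler: 66.6/1.87 = 35.6150
  plasticizer: 18.2/0.88 = 20.6818
  zinc oxide: 6.1/5.6 = 1.0893
Sum of volumes = 153.5399
SG = 190.9 / 153.5399 = 1.243

SG = 1.243


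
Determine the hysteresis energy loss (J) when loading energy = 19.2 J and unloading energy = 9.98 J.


Hysteresis loss = loading - unloading
= 19.2 - 9.98
= 9.22 J

9.22 J


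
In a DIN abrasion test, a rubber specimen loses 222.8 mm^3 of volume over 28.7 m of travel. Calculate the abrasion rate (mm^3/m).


Rate = volume_loss / distance
= 222.8 / 28.7
= 7.763 mm^3/m

7.763 mm^3/m


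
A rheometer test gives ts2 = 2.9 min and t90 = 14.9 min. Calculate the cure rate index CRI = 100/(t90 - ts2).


CRI = 100 / (t90 - ts2)
= 100 / (14.9 - 2.9)
= 100 / 12.0
= 8.33 min^-1

8.33 min^-1


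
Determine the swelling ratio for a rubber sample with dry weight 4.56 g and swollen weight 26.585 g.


Q = W_swollen / W_dry
Q = 26.585 / 4.56
Q = 5.83

Q = 5.83


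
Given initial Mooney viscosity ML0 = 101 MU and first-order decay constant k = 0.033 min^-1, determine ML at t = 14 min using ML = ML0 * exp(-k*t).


ML = ML0 * exp(-k * t)
ML = 101 * exp(-0.033 * 14)
ML = 101 * 0.6300
ML = 63.63 MU

63.63 MU


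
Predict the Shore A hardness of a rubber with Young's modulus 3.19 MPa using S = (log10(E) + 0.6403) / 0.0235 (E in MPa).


log10(E) = 0.0235*S - 0.6403  =>  S = (log10(E) + 0.6403) / 0.0235
log10(3.19) = 0.503791
S = (0.503791 + 0.6403) / 0.0235 = 1.144091 / 0.0235
S = 48.7

Shore A = 48.7


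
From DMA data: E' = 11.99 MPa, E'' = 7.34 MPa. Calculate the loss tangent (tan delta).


tan delta = E'' / E'
= 7.34 / 11.99
= 0.6122

tan delta = 0.6122


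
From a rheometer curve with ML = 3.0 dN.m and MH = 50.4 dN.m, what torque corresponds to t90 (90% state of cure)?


M90 = ML + 0.9 * (MH - ML)
M90 = 3.0 + 0.9 * (50.4 - 3.0)
M90 = 3.0 + 0.9 * 47.4
M90 = 45.66 dN.m

45.66 dN.m


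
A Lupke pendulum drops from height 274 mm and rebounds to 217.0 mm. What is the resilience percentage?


Resilience = h_rebound / h_drop * 100
= 217.0 / 274 * 100
= 79.2%

79.2%


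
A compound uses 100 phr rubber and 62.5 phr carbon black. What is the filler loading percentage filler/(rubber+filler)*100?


Filler % = filler / (rubber + filler) * 100
= 62.5 / (100 + 62.5) * 100
= 62.5 / 162.5 * 100
= 38.46%

38.46%


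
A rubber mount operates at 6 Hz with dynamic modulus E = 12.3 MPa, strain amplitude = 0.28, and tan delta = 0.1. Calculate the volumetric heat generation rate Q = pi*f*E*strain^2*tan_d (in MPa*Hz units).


Q = pi * f * E * strain^2 * tan_d
= pi * 6 * 12.3 * 0.28^2 * 0.1
= pi * 6 * 12.3 * 0.0784 * 0.1
= 1.8177

Q = 1.8177


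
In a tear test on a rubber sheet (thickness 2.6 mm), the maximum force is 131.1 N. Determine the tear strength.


Tear strength = force / thickness
= 131.1 / 2.6
= 50.42 N/mm

50.42 N/mm


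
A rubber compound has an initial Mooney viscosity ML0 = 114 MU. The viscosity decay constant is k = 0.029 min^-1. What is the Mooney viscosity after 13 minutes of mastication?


ML = ML0 * exp(-k * t)
ML = 114 * exp(-0.029 * 13)
ML = 114 * 0.6859
ML = 78.19 MU

78.19 MU


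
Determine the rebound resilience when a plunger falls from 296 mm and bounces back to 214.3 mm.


Resilience = h_rebound / h_drop * 100
= 214.3 / 296 * 100
= 72.4%

72.4%


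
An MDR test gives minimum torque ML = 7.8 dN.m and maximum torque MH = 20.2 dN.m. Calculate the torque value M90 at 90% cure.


M90 = ML + 0.9 * (MH - ML)
M90 = 7.8 + 0.9 * (20.2 - 7.8)
M90 = 7.8 + 0.9 * 12.4
M90 = 18.96 dN.m

18.96 dN.m


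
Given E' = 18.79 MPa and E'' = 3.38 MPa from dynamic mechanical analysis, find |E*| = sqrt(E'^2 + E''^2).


|E*| = sqrt(E'^2 + E''^2)
= sqrt(18.79^2 + 3.38^2)
= sqrt(353.0641 + 11.4244)
= 19.092 MPa

19.092 MPa


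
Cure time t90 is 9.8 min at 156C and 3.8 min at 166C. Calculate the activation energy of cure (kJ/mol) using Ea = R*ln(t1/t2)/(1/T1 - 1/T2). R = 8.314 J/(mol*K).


T1 = 429.15 K, T2 = 439.15 K
1/T1 - 1/T2 = 5.3061e-05
ln(t1/t2) = ln(9.8/3.8) = 0.9474
Ea = 8.314 * 0.9474 / 5.3061e-05 = 148442.0150 J/mol
Ea = 148.44 kJ/mol

148.44 kJ/mol


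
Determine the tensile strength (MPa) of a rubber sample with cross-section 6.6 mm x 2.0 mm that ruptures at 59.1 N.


Area = width * thickness = 6.6 * 2.0 = 13.2 mm^2
TS = force / area = 59.1 / 13.2 = 4.48 MPa

4.48 MPa


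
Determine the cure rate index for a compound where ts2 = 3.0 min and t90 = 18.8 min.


CRI = 100 / (t90 - ts2)
= 100 / (18.8 - 3.0)
= 100 / 15.8
= 6.33 min^-1

6.33 min^-1


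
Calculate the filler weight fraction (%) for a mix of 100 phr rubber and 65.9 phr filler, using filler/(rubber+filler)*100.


Filler % = filler / (rubber + filler) * 100
= 65.9 / (100 + 65.9) * 100
= 65.9 / 165.9 * 100
= 39.72%

39.72%


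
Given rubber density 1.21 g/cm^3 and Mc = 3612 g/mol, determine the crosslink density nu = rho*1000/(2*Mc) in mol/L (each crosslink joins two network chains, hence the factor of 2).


nu = rho * 1000 / (2 * Mc)
nu = 1.21 * 1000 / (2 * 3612)
nu = 1210.0 / 7224
nu = 0.1675 mol/L

0.1675 mol/L


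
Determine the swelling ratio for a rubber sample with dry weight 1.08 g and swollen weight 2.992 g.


Q = W_swollen / W_dry
Q = 2.992 / 1.08
Q = 2.77

Q = 2.77


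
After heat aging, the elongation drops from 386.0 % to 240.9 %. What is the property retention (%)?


Retention = aged / original * 100
= 240.9 / 386.0 * 100
= 62.4%

62.4%


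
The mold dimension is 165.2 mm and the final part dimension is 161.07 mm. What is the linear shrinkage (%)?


Shrinkage = (mold - part) / mold * 100
= (165.2 - 161.07) / 165.2 * 100
= 4.13 / 165.2 * 100
= 2.5%

2.5%


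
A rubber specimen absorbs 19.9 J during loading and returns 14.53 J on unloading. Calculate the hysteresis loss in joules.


Hysteresis loss = loading - unloading
= 19.9 - 14.53
= 5.37 J

5.37 J
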